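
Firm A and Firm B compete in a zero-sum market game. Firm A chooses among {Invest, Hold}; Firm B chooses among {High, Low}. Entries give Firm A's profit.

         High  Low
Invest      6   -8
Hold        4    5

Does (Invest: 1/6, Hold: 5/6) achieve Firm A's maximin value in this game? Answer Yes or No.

Against High this mix gives (1/6)·6 + (5/6)·4 = 13/3.
Against Low this mix gives (1/6)·(-8) + (5/6)·5 = 17/6.
Firm B will play Low, holding Firm A to 17/6. Shifting weight toward the row that does better against Low would raise this floor (the equalizing mix achieves 62/15 against both Low and High), so the proposed strategy is not optimal.

No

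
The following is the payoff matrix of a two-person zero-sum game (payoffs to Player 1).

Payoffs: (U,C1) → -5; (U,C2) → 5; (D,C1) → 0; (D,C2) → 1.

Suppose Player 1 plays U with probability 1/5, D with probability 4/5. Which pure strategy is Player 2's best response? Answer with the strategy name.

If Player 2 plays C1, Player 1's expected payoff is (1/5)·(-5) + (4/5)·0 = -1.
If Player 2 plays C2, Player 1's expected payoff is (1/5)·5 + (4/5)·1 = 9/5.
Player 2 minimizes Player 1's payoff; the smallest is -1, so the best response is C1.

C1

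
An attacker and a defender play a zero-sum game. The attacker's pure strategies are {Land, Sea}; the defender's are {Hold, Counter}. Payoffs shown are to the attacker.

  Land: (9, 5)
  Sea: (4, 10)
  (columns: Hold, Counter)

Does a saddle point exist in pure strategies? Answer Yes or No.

No

Row minima: Land → 5, Sea → 4; maximin = 5.
Column maxima: Hold → 9, Counter → 10; minimax = 9.
5 ≠ 9, so no pure-strategy equilibrium exists.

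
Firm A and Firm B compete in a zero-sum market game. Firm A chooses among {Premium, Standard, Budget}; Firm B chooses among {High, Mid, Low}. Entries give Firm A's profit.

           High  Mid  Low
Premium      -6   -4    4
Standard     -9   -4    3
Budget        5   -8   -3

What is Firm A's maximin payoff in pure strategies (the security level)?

Row minima: Premium → -6, Standard → -9, Budget → -8.
The best of these is -6.

-6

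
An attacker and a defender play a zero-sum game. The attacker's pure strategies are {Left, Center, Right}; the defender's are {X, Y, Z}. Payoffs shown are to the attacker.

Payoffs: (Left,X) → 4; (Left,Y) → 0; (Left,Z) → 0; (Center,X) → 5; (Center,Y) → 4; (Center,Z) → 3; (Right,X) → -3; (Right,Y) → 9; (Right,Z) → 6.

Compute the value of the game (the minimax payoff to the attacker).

Row minima: Left → 0, Center → 3, Right → -3; maximin = 3.
Column maxima: X → 5, Y → 9, Z → 6; minimax = 5.
3 ≠ 5, so there is no saddle point; optimal play is mixed.
Left is strictly dominated by Center, so the attacker never plays it.
With Left eliminated, Y is strictly dominated by Z (it gives the attacker strictly more in every remaining row), so the defender never plays it.
On the remaining 2×2 (Center, Right vs X, Z):
Let the attacker play Center with probability p. Expected payoff against X: 5p + (-3)(1−p) = 8p − 3; against Z: 3p + 6(1−p) = −3p + 6.
Setting these equal: 8p − 3 = −3p + 6 ⇒ 11p = 9 ⇒ p = 9/11, and the value is (8)·(9/11) − 3 = 39/11.
For the defender: with q = P(X), equating Center's and Right's payoffs gives 2q + 3 = −9q + 6 ⇒ q = 3/11.

39/11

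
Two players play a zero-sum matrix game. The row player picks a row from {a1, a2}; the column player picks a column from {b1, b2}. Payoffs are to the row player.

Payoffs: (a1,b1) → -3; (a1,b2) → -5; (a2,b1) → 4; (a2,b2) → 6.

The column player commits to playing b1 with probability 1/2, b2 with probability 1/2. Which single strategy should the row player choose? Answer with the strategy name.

a2

Expected payoff of a1: (1/2)·(-3) + (1/2)·(-5) = -4.
Expected payoff of a2: (1/2)·4 + (1/2)·6 = 5.
The largest is 5, so the row player's best response is a2.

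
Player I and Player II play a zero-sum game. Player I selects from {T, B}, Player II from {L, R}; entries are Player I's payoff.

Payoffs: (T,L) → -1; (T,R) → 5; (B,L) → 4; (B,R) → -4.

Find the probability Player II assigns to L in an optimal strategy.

9/14

Row minima: T → -1, B → -4; maximin = -1.
Column maxima: L → 4, R → 5; minimax = 4.
-1 ≠ 4, so there is no saddle point; optimal play is mixed.
Let Player I play T with probability p. Expected payoff against L: (-1)p + 4(1−p) = −5p + 4; against R: 5p + (-4)(1−p) = 9p − 4.
Setting these equal: −5p + 4 = 9p − 4 ⇒ −14p = -8 ⇒ p = 4/7, and the value is (-5)·(4/7) + 4 = 8/7.
For Player II: with q = P(L), equating T's and B's payoffs gives −6q + 5 = 8q − 4 ⇒ q = 9/14.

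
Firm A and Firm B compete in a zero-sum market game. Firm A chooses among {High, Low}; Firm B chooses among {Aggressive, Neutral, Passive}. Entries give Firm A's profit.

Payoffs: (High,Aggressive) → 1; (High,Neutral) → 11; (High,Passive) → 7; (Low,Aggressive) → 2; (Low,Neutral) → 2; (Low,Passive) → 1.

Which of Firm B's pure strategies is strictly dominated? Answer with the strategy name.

Neutral

Passive holds Firm A's payoff strictly below Neutral in every row: 7 < 11, 1 < 2.
So Neutral is strictly dominated for Firm B.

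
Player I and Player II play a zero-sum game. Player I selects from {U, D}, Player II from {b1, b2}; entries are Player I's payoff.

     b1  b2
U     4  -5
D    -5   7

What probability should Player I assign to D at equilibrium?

3/7

Row minima: U → -5, D → -5; maximin = -5.
Column maxima: b1 → 4, b2 → 7; minimax = 4.
-5 ≠ 4, so there is no saddle point; optimal play is mixed.
Let Player I play U with probability p. Expected payoff against b1: 4p + (-5)(1−p) = 9p − 5; against b2: (-5)p + 7(1−p) = −12p + 7.
Setting these equal: 9p − 5 = −12p + 7 ⇒ 21p = 12 ⇒ p = 4/7, and the value is (9)·(4/7) − 5 = 1/7.
For Player II: with q = P(b1), equating U's and D's payoffs gives 9q − 5 = −12q + 7 ⇒ q = 4/7.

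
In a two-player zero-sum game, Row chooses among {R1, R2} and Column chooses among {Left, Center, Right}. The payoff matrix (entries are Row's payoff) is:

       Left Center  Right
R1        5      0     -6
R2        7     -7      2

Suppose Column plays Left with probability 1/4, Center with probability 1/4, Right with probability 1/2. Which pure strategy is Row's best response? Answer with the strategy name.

R2

Expected payoff of R1: (1/4)·5 + (1/4)·0 + (1/2)·(-6) = -7/4.
Expected payoff of R2: (1/4)·7 + (1/4)·(-7) + (1/2)·2 = 1.
The largest is 1, so Row's best response is R2.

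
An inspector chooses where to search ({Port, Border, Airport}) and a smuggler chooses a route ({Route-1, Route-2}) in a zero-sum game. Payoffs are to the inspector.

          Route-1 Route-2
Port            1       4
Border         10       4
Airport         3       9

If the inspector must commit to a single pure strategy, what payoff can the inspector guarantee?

Row minima: Port → 1, Border → 4, Airport → 3.
The best of these is 4.

4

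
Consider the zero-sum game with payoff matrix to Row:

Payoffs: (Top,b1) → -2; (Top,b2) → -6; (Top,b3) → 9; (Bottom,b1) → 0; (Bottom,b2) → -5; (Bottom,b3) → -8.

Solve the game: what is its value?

Row minima: Top → -6, Bottom → -8; maximin = -6.
Column maxima: b1 → 0, b2 → -5, b3 → 9; minimax = -5.
-6 ≠ -5, so there is no saddle point; optimal play is mixed.
b1 is strictly dominated by b2 (it gives Row strictly more in every row), so Column never plays it.
On the remaining 2×2 (Top, Bottom vs b2, b3):
Let Row play Top with probability p. Expected payoff against b2: (-6)p + (-5)(1−p) = −p − 5; against b3: 9p + (-8)(1−p) = 17p − 8.
Setting these equal: −p − 5 = 17p − 8 ⇒ −18p = -3 ⇒ p = 1/6, and the value is (-1)·(1/6) − 5 = -31/6.
For Column: with q = P(b2), equating Top's and Bottom's payoffs gives −15q + 9 = 3q − 8 ⇒ q = 17/18.

-31/6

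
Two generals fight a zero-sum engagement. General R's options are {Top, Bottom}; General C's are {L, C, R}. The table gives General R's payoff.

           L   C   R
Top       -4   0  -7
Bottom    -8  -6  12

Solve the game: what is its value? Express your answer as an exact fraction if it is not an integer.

Row minima: Top → -7, Bottom → -8; maximin = -7.
Column maxima: L → -4, C → 0, R → 12; minimax = -4.
-7 ≠ -4, so there is no saddle point; optimal play is mixed.
C is strictly dominated by L (it gives General R strictly more in every row), so General C never plays it.
On the remaining 2×2 (Top, Bottom vs L, R):
Let General R play Top with probability p. Expected payoff against L: (-4)p + (-8)(1−p) = 4p − 8; against R: (-7)p + 12(1−p) = −19p + 12.
Setting these equal: 4p − 8 = −19p + 12 ⇒ 23p = 20 ⇒ p = 20/23, and the value is (4)·(20/23) − 8 = -104/23.
For General C: with q = P(L), equating Top's and Bottom's payoffs gives 3q − 7 = −20q + 12 ⇒ q = 19/23.

-104/23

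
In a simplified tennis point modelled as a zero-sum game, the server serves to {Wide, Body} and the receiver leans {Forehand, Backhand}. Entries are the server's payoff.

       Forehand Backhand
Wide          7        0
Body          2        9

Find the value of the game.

Row minima: Wide → 0, Body → 2; maximin = 2.
Column maxima: Forehand → 7, Backhand → 9; minimax = 7.
2 ≠ 7, so there is no saddle point; optimal play is mixed.
Let the server play Wide with probability p. Expected payoff against Forehand: 7p + 2(1−p) = 5p + 2; against Backhand: 0p + 9(1−p) = −9p + 9.
Setting these equal: 5p + 2 = −9p + 9 ⇒ 14p = 7 ⇒ p = 1/2, and the value is (5)·(1/2) + 2 = 9/2.
For the receiver: with q = P(Forehand), equating Wide's and Body's payoffs gives 7q = −7q + 9 ⇒ q = 9/14.

9/2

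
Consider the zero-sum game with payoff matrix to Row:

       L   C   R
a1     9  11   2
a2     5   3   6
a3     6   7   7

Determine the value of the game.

Row minima: a1 → 2, a2 → 3, a3 → 6; maximin = 6.
Column maxima: L → 9, C → 11, R → 7; minimax = 7.
6 ≠ 7, so there is no saddle point; optimal play is mixed.
a2 is strictly dominated by a3, so Row never plays it.
With a2 eliminated, C is strictly dominated by L (it gives Row strictly more in every remaining row), so Column never plays it.
On the remaining 2×2 (a1, a3 vs L, R):
Let Row play a1 with probability p. Expected payoff against L: 9p + 6(1−p) = 3p + 6; against R: 2p + 7(1−p) = −5p + 7.
Setting these equal: 3p + 6 = −5p + 7 ⇒ 8p = 1 ⇒ p = 1/8, and the value is (3)·(1/8) + 6 = 51/8.
For Column: with q = P(L), equating a1's and a3's payoffs gives 7q + 2 = −q + 7 ⇒ q = 5/8.

51/8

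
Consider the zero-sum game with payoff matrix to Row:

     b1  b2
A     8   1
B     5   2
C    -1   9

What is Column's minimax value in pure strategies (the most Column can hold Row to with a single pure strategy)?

Column maxima: b1 → 8, b2 → 9.
The smallest of these is 8.

8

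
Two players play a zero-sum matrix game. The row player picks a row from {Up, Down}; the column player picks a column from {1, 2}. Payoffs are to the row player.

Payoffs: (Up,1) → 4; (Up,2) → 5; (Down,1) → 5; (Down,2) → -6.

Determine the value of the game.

49/12

Row minima: Up → 4, Down → -6; maximin = 4.
Column maxima: 1 → 5, 2 → 5; minimax = 5.
4 ≠ 5, so there is no saddle point; optimal play is mixed.
Let the row player play Up with probability p. Expected payoff against 1: 4p + 5(1−p) = −p + 5; against 2: 5p + (-6)(1−p) = 11p − 6.
Setting these equal: −p + 5 = 11p − 6 ⇒ −12p = -11 ⇒ p = 11/12, and the value is (-1)·(11/12) + 5 = 49/12.
For the column player: with q = P(1), equating Up's and Down's payoffs gives −q + 5 = 11q − 6 ⇒ q = 11/12.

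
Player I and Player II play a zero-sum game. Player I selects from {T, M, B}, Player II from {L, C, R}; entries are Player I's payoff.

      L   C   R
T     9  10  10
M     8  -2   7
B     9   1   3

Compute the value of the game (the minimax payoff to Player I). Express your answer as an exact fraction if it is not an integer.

Row minima: T → 9, M → -2, B → 1; maximin = 9.
Column maxima: L → 9, C → 10, R → 10; minimax = 9.
Since maximin = minimax = 9, there is a saddle point and the value is 9.

9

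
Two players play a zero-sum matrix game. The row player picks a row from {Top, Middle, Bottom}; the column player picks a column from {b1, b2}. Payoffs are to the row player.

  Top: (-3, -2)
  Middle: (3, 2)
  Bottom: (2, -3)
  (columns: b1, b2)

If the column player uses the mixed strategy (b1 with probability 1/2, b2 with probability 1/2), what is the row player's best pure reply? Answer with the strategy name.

Expected payoff of Top: (1/2)·(-3) + (1/2)·(-2) = -5/2.
Expected payoff of Middle: (1/2)·3 + (1/2)·2 = 5/2.
Expected payoff of Bottom: (1/2)·2 + (1/2)·(-3) = -1/2.
The largest is 5/2, so the row player's best response is Middle.

Middle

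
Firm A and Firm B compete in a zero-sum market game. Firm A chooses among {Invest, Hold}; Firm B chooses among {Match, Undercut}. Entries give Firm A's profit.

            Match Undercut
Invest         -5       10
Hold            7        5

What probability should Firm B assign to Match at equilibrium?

Row minima: Invest → -5, Hold → 5; maximin = 5.
Column maxima: Match → 7, Undercut → 10; minimax = 7.
5 ≠ 7, so there is no saddle point; optimal play is mixed.
Let Firm A play Invest with probability p. Expected payoff against Match: (-5)p + 7(1−p) = −12p + 7; against Undercut: 10p + 5(1−p) = 5p + 5.
Setting these equal: −12p + 7 = 5p + 5 ⇒ −17p = -2 ⇒ p = 2/17, and the value is (-12)·(2/17) + 7 = 95/17.
For Firm B: with q = P(Match), equating Invest's and Hold's payoffs gives −15q + 10 = 2q + 5 ⇒ q = 5/17.

5/17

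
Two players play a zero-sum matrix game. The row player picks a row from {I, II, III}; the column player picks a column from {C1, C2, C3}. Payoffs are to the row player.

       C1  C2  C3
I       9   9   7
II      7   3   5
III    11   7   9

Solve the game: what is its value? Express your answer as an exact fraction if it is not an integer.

8

Row minima: I → 7, II → 3, III → 7; maximin = 7.
Column maxima: C1 → 11, C2 → 9, C3 → 9; minimax = 9.
7 ≠ 9, so there is no saddle point; optimal play is mixed.
II is strictly dominated by I, so the row player never plays it.
C1 is strictly dominated by C3 (it gives the row player strictly more in every row), so the column player never plays it.
On the remaining 2×2 (I, III vs C2, C3):
Let the row player play I with probability p. Expected payoff against C2: 9p + 7(1−p) = 2p + 7; against C3: 7p + 9(1−p) = −2p + 9.
Setting these equal: 2p + 7 = −2p + 9 ⇒ 4p = 2 ⇒ p = 1/2, and the value is (2)·(1/2) + 7 = 8.
For the column player: with q = P(C2), equating I's and III's payoffs gives 2q + 7 = −2q + 9 ⇒ q = 1/2.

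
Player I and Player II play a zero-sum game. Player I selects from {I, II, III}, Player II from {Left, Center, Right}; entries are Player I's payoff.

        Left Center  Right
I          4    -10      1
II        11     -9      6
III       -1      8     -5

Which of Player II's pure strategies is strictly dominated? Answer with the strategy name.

Left

Right holds Player I's payoff strictly below Left in every row: 1 < 4, 6 < 11, -5 < -1.
So Left is strictly dominated for Player II.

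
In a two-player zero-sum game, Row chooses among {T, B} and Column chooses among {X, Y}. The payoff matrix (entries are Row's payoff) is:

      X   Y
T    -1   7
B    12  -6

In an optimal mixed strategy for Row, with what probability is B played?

Row minima: T → -1, B → -6; maximin = -1.
Column maxima: X → 12, Y → 7; minimax = 7.
-1 ≠ 7, so there is no saddle point; optimal play is mixed.
Let Row play T with probability p. Expected payoff against X: (-1)p + 12(1−p) = −13p + 12; against Y: 7p + (-6)(1−p) = 13p − 6.
Setting these equal: −13p + 12 = 13p − 6 ⇒ −26p = -18 ⇒ p = 9/13, and the value is (-13)·(9/13) + 12 = 3.
For Column: with q = P(X), equating T's and B's payoffs gives −8q + 7 = 18q − 6 ⇒ q = 1/2.

4/13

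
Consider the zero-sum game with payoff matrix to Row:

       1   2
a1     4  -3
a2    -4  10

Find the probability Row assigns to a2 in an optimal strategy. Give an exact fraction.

1/3

Row minima: a1 → -3, a2 → -4; maximin = -3.
Column maxima: 1 → 4, 2 → 10; minimax = 4.
-3 ≠ 4, so there is no saddle point; optimal play is mixed.
Let Row play a1 with probability p. Expected payoff against 1: 4p + (-4)(1−p) = 8p − 4; against 2: (-3)p + 10(1−p) = −13p + 10.
Setting these equal: 8p − 4 = −13p + 10 ⇒ 21p = 14 ⇒ p = 2/3, and the value is (8)·(2/3) − 4 = 4/3.
For Column: with q = P(1), equating a1's and a2's payoffs gives 7q − 3 = −14q + 10 ⇒ q = 13/21.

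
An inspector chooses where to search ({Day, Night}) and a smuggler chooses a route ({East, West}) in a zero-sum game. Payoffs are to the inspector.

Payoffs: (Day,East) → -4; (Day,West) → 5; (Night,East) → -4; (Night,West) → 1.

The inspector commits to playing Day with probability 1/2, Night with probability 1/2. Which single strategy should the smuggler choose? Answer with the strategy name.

If the smuggler plays East, the inspector's expected payoff is (1/2)·(-4) + (1/2)·(-4) = -4.
If the smuggler plays West, the inspector's expected payoff is (1/2)·5 + (1/2)·1 = 3.
The smuggler minimizes the inspector's payoff; the smallest is -4, so the best response is East.

East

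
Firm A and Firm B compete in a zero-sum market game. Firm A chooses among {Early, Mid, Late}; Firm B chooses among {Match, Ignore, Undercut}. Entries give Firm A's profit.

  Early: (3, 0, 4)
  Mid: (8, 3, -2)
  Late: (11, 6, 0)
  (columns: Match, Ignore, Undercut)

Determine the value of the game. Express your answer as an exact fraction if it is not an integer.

12/5

Row minima: Early → 0, Mid → -2, Late → 0; maximin = 0.
Column maxima: Match → 11, Ignore → 6, Undercut → 4; minimax = 4.
0 ≠ 4, so there is no saddle point; optimal play is mixed.
Mid is strictly dominated by Late, so Firm A never plays it.
Match is strictly dominated by Ignore (it gives Firm A strictly more in every row), so Firm B never plays it.
On the remaining 2×2 (Early, Late vs Ignore, Undercut):
Let Firm A play Early with probability p. Expected payoff against Ignore: 0p + 6(1−p) = −6p + 6; against Undercut: 4p + 0(1−p) = 4p.
Setting these equal: −6p + 6 = 4p ⇒ −10p = -6 ⇒ p = 3/5, and the value is (-6)·(3/5) + 6 = 12/5.
For Firm B: with q = P(Ignore), equating Early's and Late's payoffs gives −4q + 4 = 6q ⇒ q = 2/5.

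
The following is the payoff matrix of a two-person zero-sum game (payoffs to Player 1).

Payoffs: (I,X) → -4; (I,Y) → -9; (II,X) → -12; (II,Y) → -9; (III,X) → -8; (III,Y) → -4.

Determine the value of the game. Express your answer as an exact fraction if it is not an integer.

Row minima: I → -9, II → -12, III → -8; maximin = -8.
Column maxima: X → -4, Y → -4; minimax = -4.
-8 ≠ -4, so there is no saddle point; optimal play is mixed.
II is strictly dominated by III, so Player 1 never plays it.
On the remaining 2×2 (I, III vs X, Y):
Let Player 1 play I with probability p. Expected payoff against X: (-4)p + (-8)(1−p) = 4p − 8; against Y: (-9)p + (-4)(1−p) = −5p − 4.
Setting these equal: 4p − 8 = −5p − 4 ⇒ 9p = 4 ⇒ p = 4/9, and the value is (4)·(4/9) − 8 = -56/9.
For Player 2: with q = P(X), equating I's and III's payoffs gives 5q − 9 = −4q − 4 ⇒ q = 5/9.

-56/9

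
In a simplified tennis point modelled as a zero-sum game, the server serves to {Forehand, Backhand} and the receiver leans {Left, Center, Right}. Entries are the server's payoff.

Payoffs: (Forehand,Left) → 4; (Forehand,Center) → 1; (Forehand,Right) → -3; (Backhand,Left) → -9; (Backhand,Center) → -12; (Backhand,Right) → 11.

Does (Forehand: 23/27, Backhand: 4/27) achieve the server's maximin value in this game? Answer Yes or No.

Yes

Against Left this mix gives (23/27)·4 + (4/27)·(-9) = 56/27.
Against Center this mix gives (23/27)·1 + (4/27)·(-12) = -25/27.
Against Right this mix gives (23/27)·(-3) + (4/27)·11 = -25/27.
All of the receiver's active replies (Center, Right) yield -25/27, and no column does worse for the server. The mix makes the receiver indifferent and guarantees -25/27, so it is optimal.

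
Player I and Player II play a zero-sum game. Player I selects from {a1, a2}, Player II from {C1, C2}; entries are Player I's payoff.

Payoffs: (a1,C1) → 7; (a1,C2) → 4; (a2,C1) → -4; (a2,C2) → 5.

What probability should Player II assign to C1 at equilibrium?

1/12

Row minima: a1 → 4, a2 → -4; maximin = 4.
Column maxima: C1 → 7, C2 → 5; minimax = 5.
4 ≠ 5, so there is no saddle point; optimal play is mixed.
Let Player I play a1 with probability p. Expected payoff against C1: 7p + (-4)(1−p) = 11p − 4; against C2: 4p + 5(1−p) = −p + 5.
Setting these equal: 11p − 4 = −p + 5 ⇒ 12p = 9 ⇒ p = 3/4, and the value is (11)·(3/4) − 4 = 17/4.
For Player II: with q = P(C1), equating a1's and a2's payoffs gives 3q + 4 = −9q + 5 ⇒ q = 1/12.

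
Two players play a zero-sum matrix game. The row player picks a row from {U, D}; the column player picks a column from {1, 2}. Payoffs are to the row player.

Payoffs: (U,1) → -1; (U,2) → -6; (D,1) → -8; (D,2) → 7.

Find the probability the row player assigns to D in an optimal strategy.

1/4

Row minima: U → -6, D → -8; maximin = -6.
Column maxima: 1 → -1, 2 → 7; minimax = -1.
-6 ≠ -1, so there is no saddle point; optimal play is mixed.
Let the row player play U with probability p. Expected payoff against 1: (-1)p + (-8)(1−p) = 7p − 8; against 2: (-6)p + 7(1−p) = −13p + 7.
Setting these equal: 7p − 8 = −13p + 7 ⇒ 20p = 15 ⇒ p = 3/4, and the value is (7)·(3/4) − 8 = -11/4.
For the column player: with q = P(1), equating U's and D's payoffs gives 5q − 6 = −15q + 7 ⇒ q = 13/20.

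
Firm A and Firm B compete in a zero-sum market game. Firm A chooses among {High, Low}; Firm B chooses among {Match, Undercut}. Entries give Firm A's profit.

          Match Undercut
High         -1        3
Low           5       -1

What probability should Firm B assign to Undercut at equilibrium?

3/5

Row minima: High → -1, Low → -1; maximin = -1.
Column maxima: Match → 5, Undercut → 3; minimax = 3.
-1 ≠ 3, so there is no saddle point; optimal play is mixed.
Let Firm A play High with probability p. Expected payoff against Match: (-1)p + 5(1−p) = −6p + 5; against Undercut: 3p + (-1)(1−p) = 4p − 1.
Setting these equal: −6p + 5 = 4p − 1 ⇒ −10p = -6 ⇒ p = 3/5, and the value is (-6)·(3/5) + 5 = 7/5.
For Firm B: with q = P(Match), equating High's and Low's payoffs gives −4q + 3 = 6q − 1 ⇒ q = 2/5.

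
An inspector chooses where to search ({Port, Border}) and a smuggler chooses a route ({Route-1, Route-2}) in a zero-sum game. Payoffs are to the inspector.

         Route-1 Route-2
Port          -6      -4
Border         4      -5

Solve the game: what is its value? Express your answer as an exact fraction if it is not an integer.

Row minima: Port → -6, Border → -5; maximin = -5.
Column maxima: Route-1 → 4, Route-2 → -4; minimax = -4.
-5 ≠ -4, so there is no saddle point; optimal play is mixed.
Let the inspector play Port with probability p. Expected payoff against Route-1: (-6)p + 4(1−p) = −10p + 4; against Route-2: (-4)p + (-5)(1−p) = p − 5.
Setting these equal: −10p + 4 = p − 5 ⇒ −11p = -9 ⇒ p = 9/11, and the value is (-10)·(9/11) + 4 = -46/11.
For the smuggler: with q = P(Route-1), equating Port's and Border's payoffs gives −2q − 4 = 9q − 5 ⇒ q = 1/11.

-46/11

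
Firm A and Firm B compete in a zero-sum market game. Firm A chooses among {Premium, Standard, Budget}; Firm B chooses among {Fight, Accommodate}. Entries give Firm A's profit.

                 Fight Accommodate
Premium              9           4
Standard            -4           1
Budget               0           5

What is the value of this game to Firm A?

Row minima: Premium → 4, Standard → -4, Budget → 0; maximin = 4.
Column maxima: Fight → 9, Accommodate → 5; minimax = 5.
4 ≠ 5, so there is no saddle point; optimal play is mixed.
Standard is strictly dominated by Premium, so Firm A never plays it.
On the remaining 2×2 (Premium, Budget vs Fight, Accommodate):
Let Firm A play Premium with probability p. Expected payoff against Fight: 9p + 0(1−p) = 9p; against Accommodate: 4p + 5(1−p) = −p + 5.
Setting these equal: 9p = −p + 5 ⇒ 10p = 5 ⇒ p = 1/2, and the value is (9)·(1/2) = 9/2.
For Firm B: with q = P(Fight), equating Premium's and Budget's payoffs gives 5q + 4 = −5q + 5 ⇒ q = 1/10.

9/2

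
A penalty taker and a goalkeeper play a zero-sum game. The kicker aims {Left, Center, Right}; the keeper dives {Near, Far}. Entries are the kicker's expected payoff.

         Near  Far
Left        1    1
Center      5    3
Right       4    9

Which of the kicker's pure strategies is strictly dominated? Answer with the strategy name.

Center gives a strictly higher payoff than Left against every column: 5 > 1, 3 > 1.
So Left is strictly dominated and the kicker never plays it.

Left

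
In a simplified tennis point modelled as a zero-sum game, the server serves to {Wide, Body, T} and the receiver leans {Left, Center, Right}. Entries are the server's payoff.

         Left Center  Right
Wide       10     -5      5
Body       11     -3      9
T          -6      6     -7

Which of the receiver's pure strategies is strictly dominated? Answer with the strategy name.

Left

Right holds the server's payoff strictly below Left in every row: 5 < 10, 9 < 11, -7 < -6.
So Left is strictly dominated for the receiver.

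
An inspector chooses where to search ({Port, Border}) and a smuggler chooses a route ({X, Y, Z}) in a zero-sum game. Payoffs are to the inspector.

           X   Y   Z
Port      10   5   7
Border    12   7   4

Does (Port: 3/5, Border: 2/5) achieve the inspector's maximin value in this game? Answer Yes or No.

Yes

Against X this mix gives (3/5)·10 + (2/5)·12 = 54/5.
Against Y this mix gives (3/5)·5 + (2/5)·7 = 29/5.
Against Z this mix gives (3/5)·7 + (2/5)·4 = 29/5.
All of the smuggler's active replies (Y, Z) yield 29/5, and no column does worse for the inspector. The mix makes the smuggler indifferent and guarantees 29/5, so it is optimal.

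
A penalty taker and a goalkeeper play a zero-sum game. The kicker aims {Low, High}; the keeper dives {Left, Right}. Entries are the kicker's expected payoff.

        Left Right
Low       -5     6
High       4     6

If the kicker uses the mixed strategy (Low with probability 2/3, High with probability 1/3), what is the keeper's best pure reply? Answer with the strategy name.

If the keeper plays Left, the kicker's expected payoff is (2/3)·(-5) + (1/3)·4 = -2.
If the keeper plays Right, the kicker's expected payoff is (2/3)·6 + (1/3)·6 = 6.
The keeper minimizes the kicker's payoff; the smallest is -2, so the best response is Left.

Left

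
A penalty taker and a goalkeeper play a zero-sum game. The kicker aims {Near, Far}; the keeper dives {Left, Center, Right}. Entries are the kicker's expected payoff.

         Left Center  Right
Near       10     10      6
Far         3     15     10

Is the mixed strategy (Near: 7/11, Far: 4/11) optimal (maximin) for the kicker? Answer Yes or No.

Against Left this mix gives (7/11)·10 + (4/11)·3 = 82/11.
Against Center this mix gives (7/11)·10 + (4/11)·15 = 130/11.
Against Right this mix gives (7/11)·6 + (4/11)·10 = 82/11.
All of the keeper's active replies (Left, Right) yield 82/11, and no column does worse for the kicker. The mix makes the keeper indifferent and guarantees 82/11, so it is optimal.

Yes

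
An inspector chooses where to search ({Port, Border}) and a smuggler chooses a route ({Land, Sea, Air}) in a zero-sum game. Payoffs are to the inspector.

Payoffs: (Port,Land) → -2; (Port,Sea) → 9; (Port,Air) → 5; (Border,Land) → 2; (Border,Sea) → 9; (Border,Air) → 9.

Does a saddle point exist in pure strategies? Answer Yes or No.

Yes

Row minima: Port → -2, Border → 2; maximin = 2.
Column maxima: Land → 2, Sea → 9, Air → 9; minimax = 2.
maximin = minimax = 2, so a saddle point exists.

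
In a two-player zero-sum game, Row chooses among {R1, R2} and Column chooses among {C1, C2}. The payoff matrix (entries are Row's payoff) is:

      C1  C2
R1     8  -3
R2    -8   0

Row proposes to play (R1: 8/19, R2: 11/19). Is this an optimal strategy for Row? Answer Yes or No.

Yes

Against C1 this mix gives (8/19)·8 + (11/19)·(-8) = -24/19.
Against C2 this mix gives (8/19)·(-3) + (11/19)·0 = -24/19.
All of Column's active replies (C1, C2) yield -24/19, and no column does worse for Row. The mix makes Column indifferent and guarantees -24/19, so it is optimal.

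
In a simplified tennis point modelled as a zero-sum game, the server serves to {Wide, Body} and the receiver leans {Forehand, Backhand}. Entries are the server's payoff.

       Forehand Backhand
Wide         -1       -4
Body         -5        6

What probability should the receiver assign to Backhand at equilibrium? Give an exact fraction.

2/7

Row minima: Wide → -4, Body → -5; maximin = -4.
Column maxima: Forehand → -1, Backhand → 6; minimax = -1.
-4 ≠ -1, so there is no saddle point; optimal play is mixed.
Let the server play Wide with probability p. Expected payoff against Forehand: (-1)p + (-5)(1−p) = 4p − 5; against Backhand: (-4)p + 6(1−p) = −10p + 6.
Setting these equal: 4p − 5 = −10p + 6 ⇒ 14p = 11 ⇒ p = 11/14, and the value is (4)·(11/14) − 5 = -13/7.
For the receiver: with q = P(Forehand), equating Wide's and Body's payoffs gives 3q − 4 = −11q + 6 ⇒ q = 5/7.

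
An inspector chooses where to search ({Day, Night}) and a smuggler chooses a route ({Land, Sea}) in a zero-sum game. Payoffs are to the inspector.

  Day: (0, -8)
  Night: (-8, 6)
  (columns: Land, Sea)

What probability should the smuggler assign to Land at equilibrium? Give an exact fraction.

Row minima: Day → -8, Night → -8; maximin = -8.
Column maxima: Land → 0, Sea → 6; minimax = 0.
-8 ≠ 0, so there is no saddle point; optimal play is mixed.
Let the inspector play Day with probability p. Expected payoff against Land: 0p + (-8)(1−p) = 8p − 8; against Sea: (-8)p + 6(1−p) = −14p + 6.
Setting these equal: 8p − 8 = −14p + 6 ⇒ 22p = 14 ⇒ p = 7/11, and the value is (8)·(7/11) − 8 = -32/11.
For the smuggler: with q = P(Land), equating Day's and Night's payoffs gives 8q − 8 = −14q + 6 ⇒ q = 7/11.

7/11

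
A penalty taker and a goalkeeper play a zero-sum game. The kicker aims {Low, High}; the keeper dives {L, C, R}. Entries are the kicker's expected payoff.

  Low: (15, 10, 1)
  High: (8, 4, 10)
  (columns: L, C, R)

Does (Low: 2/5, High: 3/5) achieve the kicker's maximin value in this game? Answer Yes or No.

Against L this mix gives (2/5)·15 + (3/5)·8 = 54/5.
Against C this mix gives (2/5)·10 + (3/5)·4 = 32/5.
Against R this mix gives (2/5)·1 + (3/5)·10 = 32/5.
All of the keeper's active replies (C, R) yield 32/5, and no column does worse for the kicker. The mix makes the keeper indifferent and guarantees 32/5, so it is optimal.

Yes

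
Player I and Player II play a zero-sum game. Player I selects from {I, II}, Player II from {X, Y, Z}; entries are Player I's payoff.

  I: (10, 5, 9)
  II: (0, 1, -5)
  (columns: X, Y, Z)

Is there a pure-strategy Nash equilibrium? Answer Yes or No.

Yes

Row minima: I → 5, II → -5; maximin = 5.
Column maxima: X → 10, Y → 5, Z → 9; minimax = 5.
maximin = minimax = 5, so a saddle point exists.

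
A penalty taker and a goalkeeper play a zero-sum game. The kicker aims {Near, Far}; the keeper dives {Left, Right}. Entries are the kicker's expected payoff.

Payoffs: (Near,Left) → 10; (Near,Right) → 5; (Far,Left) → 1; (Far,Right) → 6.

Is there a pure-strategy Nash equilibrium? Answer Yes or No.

No

Row minima: Near → 5, Far → 1; maximin = 5.
Column maxima: Left → 10, Right → 6; minimax = 6.
5 ≠ 6, so no pure-strategy equilibrium exists.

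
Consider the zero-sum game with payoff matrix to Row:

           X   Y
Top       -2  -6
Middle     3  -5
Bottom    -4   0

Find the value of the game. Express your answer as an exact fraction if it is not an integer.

-5/3

Row minima: Top → -6, Middle → -5, Bottom → -4; maximin = -4.
Column maxima: X → 3, Y → 0; minimax = 0.
-4 ≠ 0, so there is no saddle point; optimal play is mixed.
Top is strictly dominated by Middle, so Row never plays it.
On the remaining 2×2 (Middle, Bottom vs X, Y):
Let Row play Middle with probability p. Expected payoff against X: 3p + (-4)(1−p) = 7p − 4; against Y: (-5)p + 0(1−p) = −5p.
Setting these equal: 7p − 4 = −5p ⇒ 12p = 4 ⇒ p = 1/3, and the value is (7)·(1/3) − 4 = -5/3.
For Column: with q = P(X), equating Middle's and Bottom's payoffs gives 8q − 5 = −4q ⇒ q = 5/12.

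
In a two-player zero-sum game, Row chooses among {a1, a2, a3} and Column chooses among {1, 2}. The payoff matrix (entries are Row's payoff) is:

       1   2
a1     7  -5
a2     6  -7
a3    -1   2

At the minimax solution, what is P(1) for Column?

7/15

Row minima: a1 → -5, a2 → -7, a3 → -1; maximin = -1.
Column maxima: 1 → 7, 2 → 2; minimax = 2.
-1 ≠ 2, so there is no saddle point; optimal play is mixed.
a2 is strictly dominated by a1, so Row never plays it.
On the remaining 2×2 (a1, a3 vs 1, 2):
Let Row play a1 with probability p. Expected payoff against 1: 7p + (-1)(1−p) = 8p − 1; against 2: (-5)p + 2(1−p) = −7p + 2.
Setting these equal: 8p − 1 = −7p + 2 ⇒ 15p = 3 ⇒ p = 1/5, and the value is (8)·(1/5) − 1 = 3/5.
For Column: with q = P(1), equating a1's and a3's payoffs gives 12q − 5 = −3q + 2 ⇒ q = 7/15.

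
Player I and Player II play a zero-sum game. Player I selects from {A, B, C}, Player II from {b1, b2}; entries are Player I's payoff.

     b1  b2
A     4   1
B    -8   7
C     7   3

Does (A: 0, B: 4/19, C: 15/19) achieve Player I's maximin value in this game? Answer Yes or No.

Against b1 this mix gives (4/19)·(-8) + (15/19)·7 = 73/19.
Against b2 this mix gives (4/19)·7 + (15/19)·3 = 73/19.
All of Player II's active replies (b1, b2) yield 73/19, and no column does worse for Player I. The mix makes Player II indifferent and guarantees 73/19, so it is optimal.

Yes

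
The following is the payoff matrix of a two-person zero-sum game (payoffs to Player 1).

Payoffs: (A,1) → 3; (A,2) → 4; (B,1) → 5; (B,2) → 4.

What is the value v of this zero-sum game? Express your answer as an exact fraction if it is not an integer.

Row minima: A → 3, B → 4; maximin = 4.
Column maxima: 1 → 5, 2 → 4; minimax = 4.
Since maximin = minimax = 4, there is a saddle point and the value is 4.

4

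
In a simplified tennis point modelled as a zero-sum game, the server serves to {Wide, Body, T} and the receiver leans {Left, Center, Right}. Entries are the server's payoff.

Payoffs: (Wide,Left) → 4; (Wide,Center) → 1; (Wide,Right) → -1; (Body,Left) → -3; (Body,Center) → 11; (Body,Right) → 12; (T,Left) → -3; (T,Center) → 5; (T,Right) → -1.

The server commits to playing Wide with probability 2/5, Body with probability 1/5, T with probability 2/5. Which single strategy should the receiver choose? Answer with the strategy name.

If the receiver plays Left, the server's expected payoff is (2/5)·4 + (1/5)·(-3) + (2/5)·(-3) = -1/5.
If the receiver plays Center, the server's expected payoff is (2/5)·1 + (1/5)·11 + (2/5)·5 = 23/5.
If the receiver plays Right, the server's expected payoff is (2/5)·(-1) + (1/5)·12 + (2/5)·(-1) = 8/5.
The receiver minimizes the server's payoff; the smallest is -1/5, so the best response is Left.

Left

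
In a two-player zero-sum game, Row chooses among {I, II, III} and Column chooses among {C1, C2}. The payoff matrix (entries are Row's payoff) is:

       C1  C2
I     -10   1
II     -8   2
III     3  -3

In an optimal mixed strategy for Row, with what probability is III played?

5/8

Row minima: I → -10, II → -8, III → -3; maximin = -3.
Column maxima: C1 → 3, C2 → 2; minimax = 2.
-3 ≠ 2, so there is no saddle point; optimal play is mixed.
I is strictly dominated by II, so Row never plays it.
On the remaining 2×2 (II, III vs C1, C2):
Let Row play II with probability p. Expected payoff against C1: (-8)p + 3(1−p) = −11p + 3; against C2: 2p + (-3)(1−p) = 5p − 3.
Setting these equal: −11p + 3 = 5p − 3 ⇒ −16p = -6 ⇒ p = 3/8, and the value is (-11)·(3/8) + 3 = -9/8.
For Column: with q = P(C1), equating II's and III's payoffs gives −10q + 2 = 6q − 3 ⇒ q = 5/16.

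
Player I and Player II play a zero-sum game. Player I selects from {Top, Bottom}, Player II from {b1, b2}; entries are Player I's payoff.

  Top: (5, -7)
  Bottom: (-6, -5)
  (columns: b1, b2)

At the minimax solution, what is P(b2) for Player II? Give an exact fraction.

Row minima: Top → -7, Bottom → -6; maximin = -6.
Column maxima: b1 → 5, b2 → -5; minimax = -5.
-6 ≠ -5, so there is no saddle point; optimal play is mixed.
Let Player I play Top with probability p. Expected payoff against b1: 5p + (-6)(1−p) = 11p − 6; against b2: (-7)p + (-5)(1−p) = −2p − 5.
Setting these equal: 11p − 6 = −2p − 5 ⇒ 13p = 1 ⇒ p = 1/13, and the value is (11)·(1/13) − 6 = -67/13.
For Player II: with q = P(b1), equating Top's and Bottom's payoffs gives 12q − 7 = −q − 5 ⇒ q = 2/13.

11/13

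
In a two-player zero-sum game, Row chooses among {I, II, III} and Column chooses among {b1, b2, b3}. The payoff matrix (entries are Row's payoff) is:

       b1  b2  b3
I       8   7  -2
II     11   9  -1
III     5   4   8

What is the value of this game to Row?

Row minima: I → -2, II → -1, III → 4; maximin = 4.
Column maxima: b1 → 11, b2 → 9, b3 → 8; minimax = 8.
4 ≠ 8, so there is no saddle point; optimal play is mixed.
I is strictly dominated by II, so Row never plays it.
b1 is strictly dominated by b2 (it gives Row strictly more in every row), so Column never plays it.
On the remaining 2×2 (II, III vs b2, b3):
Let Row play II with probability p. Expected payoff against b2: 9p + 4(1−p) = 5p + 4; against b3: (-1)p + 8(1−p) = −9p + 8.
Setting these equal: 5p + 4 = −9p + 8 ⇒ 14p = 4 ⇒ p = 2/7, and the value is (5)·(2/7) + 4 = 38/7.
For Column: with q = P(b2), equating II's and III's payoffs gives 10q − 1 = −4q + 8 ⇒ q = 9/14.

38/7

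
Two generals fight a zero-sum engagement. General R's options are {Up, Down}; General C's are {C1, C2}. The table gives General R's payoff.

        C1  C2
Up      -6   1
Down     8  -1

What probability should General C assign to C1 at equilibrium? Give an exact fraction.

Row minima: Up → -6, Down → -1; maximin = -1.
Column maxima: C1 → 8, C2 → 1; minimax = 1.
-1 ≠ 1, so there is no saddle point; optimal play is mixed.
Let General R play Up with probability p. Expected payoff against C1: (-6)p + 8(1−p) = −14p + 8; against C2: 1p + (-1)(1−p) = 2p − 1.
Setting these equal: −14p + 8 = 2p − 1 ⇒ −16p = -9 ⇒ p = 9/16, and the value is (-14)·(9/16) + 8 = 1/8.
For General C: with q = P(C1), equating Up's and Down's payoffs gives −7q + 1 = 9q − 1 ⇒ q = 1/8.

1/8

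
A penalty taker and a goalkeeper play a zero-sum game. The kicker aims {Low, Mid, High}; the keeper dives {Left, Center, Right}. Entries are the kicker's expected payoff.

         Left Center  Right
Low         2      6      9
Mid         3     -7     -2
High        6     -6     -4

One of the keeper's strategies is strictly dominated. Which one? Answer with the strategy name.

Right

Center holds the kicker's payoff strictly below Right in every row: 6 < 9, -7 < -2, -6 < -4.
So Right is strictly dominated for the keeper.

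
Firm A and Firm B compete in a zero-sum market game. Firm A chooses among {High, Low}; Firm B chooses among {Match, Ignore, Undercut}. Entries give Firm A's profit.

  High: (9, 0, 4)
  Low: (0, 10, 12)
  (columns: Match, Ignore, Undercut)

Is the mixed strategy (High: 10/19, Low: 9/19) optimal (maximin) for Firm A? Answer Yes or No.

Yes

Against Match this mix gives (10/19)·9 + (9/19)·0 = 90/19.
Against Ignore this mix gives (10/19)·0 + (9/19)·10 = 90/19.
Against Undercut this mix gives (10/19)·4 + (9/19)·12 = 148/19.
All of Firm B's active replies (Match, Ignore) yield 90/19, and no column does worse for Firm A. The mix makes Firm B indifferent and guarantees 90/19, so it is optimal.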